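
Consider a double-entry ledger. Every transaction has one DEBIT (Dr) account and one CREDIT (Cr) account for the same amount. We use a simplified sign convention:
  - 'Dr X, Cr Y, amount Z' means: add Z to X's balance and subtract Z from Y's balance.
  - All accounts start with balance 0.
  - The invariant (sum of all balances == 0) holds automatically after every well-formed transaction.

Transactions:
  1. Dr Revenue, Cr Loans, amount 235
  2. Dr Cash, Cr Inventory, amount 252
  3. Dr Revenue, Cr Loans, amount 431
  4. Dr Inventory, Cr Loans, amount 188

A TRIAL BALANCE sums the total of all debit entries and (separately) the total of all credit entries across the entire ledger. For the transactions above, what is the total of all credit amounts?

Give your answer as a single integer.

Answer: 1106

Derivation:
Txn 1: credit+=235
Txn 2: credit+=252
Txn 3: credit+=431
Txn 4: credit+=188
Total credits = 1106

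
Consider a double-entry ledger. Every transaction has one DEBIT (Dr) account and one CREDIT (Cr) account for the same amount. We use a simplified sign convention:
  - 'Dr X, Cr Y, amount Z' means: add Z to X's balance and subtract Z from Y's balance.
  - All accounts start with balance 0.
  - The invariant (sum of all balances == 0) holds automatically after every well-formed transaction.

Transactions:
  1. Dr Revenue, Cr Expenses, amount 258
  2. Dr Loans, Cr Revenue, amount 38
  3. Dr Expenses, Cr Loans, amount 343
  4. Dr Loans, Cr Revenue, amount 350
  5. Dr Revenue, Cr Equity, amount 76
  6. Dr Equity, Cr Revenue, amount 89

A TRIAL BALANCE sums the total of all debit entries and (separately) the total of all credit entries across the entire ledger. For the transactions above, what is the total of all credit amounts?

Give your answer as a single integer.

Txn 1: credit+=258
Txn 2: credit+=38
Txn 3: credit+=343
Txn 4: credit+=350
Txn 5: credit+=76
Txn 6: credit+=89
Total credits = 1154

Answer: 1154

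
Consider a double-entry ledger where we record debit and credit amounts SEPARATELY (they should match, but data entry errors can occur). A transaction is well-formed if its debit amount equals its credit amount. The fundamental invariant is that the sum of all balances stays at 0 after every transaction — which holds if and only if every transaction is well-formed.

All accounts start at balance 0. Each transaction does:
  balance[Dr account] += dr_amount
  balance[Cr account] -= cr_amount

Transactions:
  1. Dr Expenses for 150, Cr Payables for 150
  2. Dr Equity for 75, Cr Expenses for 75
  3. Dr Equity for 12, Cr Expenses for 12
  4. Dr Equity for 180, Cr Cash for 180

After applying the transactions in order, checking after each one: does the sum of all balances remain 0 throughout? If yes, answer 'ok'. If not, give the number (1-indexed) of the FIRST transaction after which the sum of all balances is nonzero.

Answer: ok

Derivation:
After txn 1: dr=150 cr=150 sum_balances=0
After txn 2: dr=75 cr=75 sum_balances=0
After txn 3: dr=12 cr=12 sum_balances=0
After txn 4: dr=180 cr=180 sum_balances=0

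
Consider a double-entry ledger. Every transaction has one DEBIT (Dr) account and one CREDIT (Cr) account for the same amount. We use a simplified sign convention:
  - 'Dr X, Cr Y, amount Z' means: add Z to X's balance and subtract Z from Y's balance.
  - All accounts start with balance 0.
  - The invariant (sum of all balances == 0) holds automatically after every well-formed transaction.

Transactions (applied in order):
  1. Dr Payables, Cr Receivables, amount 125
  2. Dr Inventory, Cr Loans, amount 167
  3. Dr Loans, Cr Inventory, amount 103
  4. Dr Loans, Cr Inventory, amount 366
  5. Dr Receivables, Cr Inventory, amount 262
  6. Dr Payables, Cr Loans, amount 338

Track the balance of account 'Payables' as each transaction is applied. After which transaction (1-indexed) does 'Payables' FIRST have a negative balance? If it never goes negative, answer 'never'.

Answer: never

Derivation:
After txn 1: Payables=125
After txn 2: Payables=125
After txn 3: Payables=125
After txn 4: Payables=125
After txn 5: Payables=125
After txn 6: Payables=463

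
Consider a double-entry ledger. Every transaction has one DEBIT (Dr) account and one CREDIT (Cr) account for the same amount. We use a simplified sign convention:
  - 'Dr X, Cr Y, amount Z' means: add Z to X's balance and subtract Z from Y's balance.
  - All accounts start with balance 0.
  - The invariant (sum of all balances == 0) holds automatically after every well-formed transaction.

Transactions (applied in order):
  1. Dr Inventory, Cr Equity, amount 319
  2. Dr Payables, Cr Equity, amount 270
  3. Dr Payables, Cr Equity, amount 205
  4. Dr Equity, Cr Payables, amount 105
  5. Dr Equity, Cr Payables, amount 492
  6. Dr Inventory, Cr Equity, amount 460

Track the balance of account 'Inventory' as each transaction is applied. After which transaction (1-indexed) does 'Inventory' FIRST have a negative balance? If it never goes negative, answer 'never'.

After txn 1: Inventory=319
After txn 2: Inventory=319
After txn 3: Inventory=319
After txn 4: Inventory=319
After txn 5: Inventory=319
After txn 6: Inventory=779

Answer: never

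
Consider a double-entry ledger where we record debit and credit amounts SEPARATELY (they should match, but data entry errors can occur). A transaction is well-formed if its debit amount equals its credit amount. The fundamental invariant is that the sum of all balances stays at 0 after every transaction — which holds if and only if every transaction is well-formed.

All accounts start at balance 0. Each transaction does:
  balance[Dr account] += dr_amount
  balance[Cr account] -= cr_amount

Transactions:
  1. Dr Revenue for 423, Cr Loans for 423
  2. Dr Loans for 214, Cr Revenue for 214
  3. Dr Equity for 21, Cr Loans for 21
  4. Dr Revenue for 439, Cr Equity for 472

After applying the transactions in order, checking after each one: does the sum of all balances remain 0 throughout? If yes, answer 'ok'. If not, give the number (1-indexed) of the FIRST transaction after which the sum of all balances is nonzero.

Answer: 4

Derivation:
After txn 1: dr=423 cr=423 sum_balances=0
After txn 2: dr=214 cr=214 sum_balances=0
After txn 3: dr=21 cr=21 sum_balances=0
After txn 4: dr=439 cr=472 sum_balances=-33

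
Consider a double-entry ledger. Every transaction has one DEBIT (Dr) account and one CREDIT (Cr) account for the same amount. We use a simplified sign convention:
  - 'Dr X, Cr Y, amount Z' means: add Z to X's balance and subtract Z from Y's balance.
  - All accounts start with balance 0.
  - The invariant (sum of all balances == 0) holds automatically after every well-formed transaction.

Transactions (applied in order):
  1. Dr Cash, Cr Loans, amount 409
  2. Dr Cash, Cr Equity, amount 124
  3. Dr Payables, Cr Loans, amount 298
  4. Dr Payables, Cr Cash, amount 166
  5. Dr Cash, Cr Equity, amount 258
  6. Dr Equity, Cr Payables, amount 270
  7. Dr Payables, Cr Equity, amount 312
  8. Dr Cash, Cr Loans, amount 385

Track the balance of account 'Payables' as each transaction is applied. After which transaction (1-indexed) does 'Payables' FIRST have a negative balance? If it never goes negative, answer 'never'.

After txn 1: Payables=0
After txn 2: Payables=0
After txn 3: Payables=298
After txn 4: Payables=464
After txn 5: Payables=464
After txn 6: Payables=194
After txn 7: Payables=506
After txn 8: Payables=506

Answer: never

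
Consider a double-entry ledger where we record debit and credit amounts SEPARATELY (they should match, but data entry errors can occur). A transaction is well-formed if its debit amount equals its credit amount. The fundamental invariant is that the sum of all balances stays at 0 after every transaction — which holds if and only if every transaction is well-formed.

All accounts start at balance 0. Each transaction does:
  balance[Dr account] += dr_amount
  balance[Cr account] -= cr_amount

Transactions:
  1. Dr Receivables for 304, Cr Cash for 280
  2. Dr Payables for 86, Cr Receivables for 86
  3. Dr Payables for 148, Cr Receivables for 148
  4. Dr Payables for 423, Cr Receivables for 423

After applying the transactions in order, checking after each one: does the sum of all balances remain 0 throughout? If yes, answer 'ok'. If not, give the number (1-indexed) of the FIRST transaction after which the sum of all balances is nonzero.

Answer: 1

Derivation:
After txn 1: dr=304 cr=280 sum_balances=24
After txn 2: dr=86 cr=86 sum_balances=24
After txn 3: dr=148 cr=148 sum_balances=24
After txn 4: dr=423 cr=423 sum_balances=24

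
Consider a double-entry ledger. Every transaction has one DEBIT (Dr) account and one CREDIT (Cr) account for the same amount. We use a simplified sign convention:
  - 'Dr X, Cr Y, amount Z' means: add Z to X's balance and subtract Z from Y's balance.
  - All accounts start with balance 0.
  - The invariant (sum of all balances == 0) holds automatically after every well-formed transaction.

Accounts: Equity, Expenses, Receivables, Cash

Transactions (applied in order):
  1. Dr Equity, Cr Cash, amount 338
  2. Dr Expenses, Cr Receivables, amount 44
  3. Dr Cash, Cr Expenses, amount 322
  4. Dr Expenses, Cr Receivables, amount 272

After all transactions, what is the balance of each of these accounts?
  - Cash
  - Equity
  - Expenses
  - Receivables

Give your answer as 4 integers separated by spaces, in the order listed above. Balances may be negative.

Answer: -16 338 -6 -316

Derivation:
After txn 1 (Dr Equity, Cr Cash, amount 338): Cash=-338 Equity=338
After txn 2 (Dr Expenses, Cr Receivables, amount 44): Cash=-338 Equity=338 Expenses=44 Receivables=-44
After txn 3 (Dr Cash, Cr Expenses, amount 322): Cash=-16 Equity=338 Expenses=-278 Receivables=-44
After txn 4 (Dr Expenses, Cr Receivables, amount 272): Cash=-16 Equity=338 Expenses=-6 Receivables=-316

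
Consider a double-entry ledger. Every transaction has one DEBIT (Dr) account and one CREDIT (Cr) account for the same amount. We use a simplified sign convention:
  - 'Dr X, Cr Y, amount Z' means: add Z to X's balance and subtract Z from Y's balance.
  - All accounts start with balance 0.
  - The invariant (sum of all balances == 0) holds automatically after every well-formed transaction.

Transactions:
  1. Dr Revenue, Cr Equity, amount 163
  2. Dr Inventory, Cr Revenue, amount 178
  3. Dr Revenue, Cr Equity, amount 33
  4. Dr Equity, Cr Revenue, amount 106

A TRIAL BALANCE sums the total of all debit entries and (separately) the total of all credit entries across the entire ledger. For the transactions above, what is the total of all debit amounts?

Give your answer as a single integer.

Answer: 480

Derivation:
Txn 1: debit+=163
Txn 2: debit+=178
Txn 3: debit+=33
Txn 4: debit+=106
Total debits = 480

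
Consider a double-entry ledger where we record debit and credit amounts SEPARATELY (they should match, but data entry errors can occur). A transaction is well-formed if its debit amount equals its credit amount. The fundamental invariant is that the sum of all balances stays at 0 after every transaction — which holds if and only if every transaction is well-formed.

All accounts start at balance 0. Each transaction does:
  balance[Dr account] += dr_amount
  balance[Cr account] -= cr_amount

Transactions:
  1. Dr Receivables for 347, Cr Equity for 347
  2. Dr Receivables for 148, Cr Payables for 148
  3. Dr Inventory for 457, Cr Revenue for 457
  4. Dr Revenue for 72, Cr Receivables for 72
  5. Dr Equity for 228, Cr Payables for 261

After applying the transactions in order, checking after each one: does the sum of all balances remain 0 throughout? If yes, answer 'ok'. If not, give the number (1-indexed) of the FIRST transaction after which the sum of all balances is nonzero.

After txn 1: dr=347 cr=347 sum_balances=0
After txn 2: dr=148 cr=148 sum_balances=0
After txn 3: dr=457 cr=457 sum_balances=0
After txn 4: dr=72 cr=72 sum_balances=0
After txn 5: dr=228 cr=261 sum_balances=-33

Answer: 5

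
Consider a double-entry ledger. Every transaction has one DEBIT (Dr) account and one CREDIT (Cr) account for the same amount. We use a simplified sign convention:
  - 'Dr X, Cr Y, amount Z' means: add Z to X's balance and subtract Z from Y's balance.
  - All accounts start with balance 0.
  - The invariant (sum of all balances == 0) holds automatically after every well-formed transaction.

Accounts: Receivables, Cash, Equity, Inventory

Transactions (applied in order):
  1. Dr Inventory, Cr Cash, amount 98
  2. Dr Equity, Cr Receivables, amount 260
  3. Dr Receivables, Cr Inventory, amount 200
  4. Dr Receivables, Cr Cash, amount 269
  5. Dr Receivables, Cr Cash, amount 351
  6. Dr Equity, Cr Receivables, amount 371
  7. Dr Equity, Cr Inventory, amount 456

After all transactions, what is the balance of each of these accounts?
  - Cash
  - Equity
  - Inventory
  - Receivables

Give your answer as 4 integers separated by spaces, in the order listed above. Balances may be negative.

After txn 1 (Dr Inventory, Cr Cash, amount 98): Cash=-98 Inventory=98
After txn 2 (Dr Equity, Cr Receivables, amount 260): Cash=-98 Equity=260 Inventory=98 Receivables=-260
After txn 3 (Dr Receivables, Cr Inventory, amount 200): Cash=-98 Equity=260 Inventory=-102 Receivables=-60
After txn 4 (Dr Receivables, Cr Cash, amount 269): Cash=-367 Equity=260 Inventory=-102 Receivables=209
After txn 5 (Dr Receivables, Cr Cash, amount 351): Cash=-718 Equity=260 Inventory=-102 Receivables=560
After txn 6 (Dr Equity, Cr Receivables, amount 371): Cash=-718 Equity=631 Inventory=-102 Receivables=189
After txn 7 (Dr Equity, Cr Inventory, amount 456): Cash=-718 Equity=1087 Inventory=-558 Receivables=189

Answer: -718 1087 -558 189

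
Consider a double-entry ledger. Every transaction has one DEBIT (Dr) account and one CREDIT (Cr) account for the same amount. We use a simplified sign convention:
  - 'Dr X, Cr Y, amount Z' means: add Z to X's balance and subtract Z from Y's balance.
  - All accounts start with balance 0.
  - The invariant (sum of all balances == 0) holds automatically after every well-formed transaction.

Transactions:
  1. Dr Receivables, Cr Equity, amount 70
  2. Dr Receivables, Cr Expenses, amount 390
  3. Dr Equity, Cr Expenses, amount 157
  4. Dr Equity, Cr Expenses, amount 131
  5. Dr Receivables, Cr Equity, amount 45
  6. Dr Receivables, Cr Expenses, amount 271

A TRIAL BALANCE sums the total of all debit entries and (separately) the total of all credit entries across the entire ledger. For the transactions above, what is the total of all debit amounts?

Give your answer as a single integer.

Txn 1: debit+=70
Txn 2: debit+=390
Txn 3: debit+=157
Txn 4: debit+=131
Txn 5: debit+=45
Txn 6: debit+=271
Total debits = 1064

Answer: 1064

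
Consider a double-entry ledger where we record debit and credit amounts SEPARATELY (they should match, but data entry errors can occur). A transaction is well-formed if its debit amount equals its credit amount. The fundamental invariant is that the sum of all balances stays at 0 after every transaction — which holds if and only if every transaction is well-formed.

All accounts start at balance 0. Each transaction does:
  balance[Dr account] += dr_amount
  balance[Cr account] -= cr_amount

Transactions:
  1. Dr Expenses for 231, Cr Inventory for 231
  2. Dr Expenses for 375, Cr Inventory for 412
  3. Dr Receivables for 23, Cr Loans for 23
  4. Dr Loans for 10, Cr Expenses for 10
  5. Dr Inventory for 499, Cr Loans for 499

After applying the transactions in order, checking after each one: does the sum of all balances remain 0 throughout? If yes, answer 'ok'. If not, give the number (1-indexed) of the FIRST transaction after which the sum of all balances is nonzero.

Answer: 2

Derivation:
After txn 1: dr=231 cr=231 sum_balances=0
After txn 2: dr=375 cr=412 sum_balances=-37
After txn 3: dr=23 cr=23 sum_balances=-37
After txn 4: dr=10 cr=10 sum_balances=-37
After txn 5: dr=499 cr=499 sum_balances=-37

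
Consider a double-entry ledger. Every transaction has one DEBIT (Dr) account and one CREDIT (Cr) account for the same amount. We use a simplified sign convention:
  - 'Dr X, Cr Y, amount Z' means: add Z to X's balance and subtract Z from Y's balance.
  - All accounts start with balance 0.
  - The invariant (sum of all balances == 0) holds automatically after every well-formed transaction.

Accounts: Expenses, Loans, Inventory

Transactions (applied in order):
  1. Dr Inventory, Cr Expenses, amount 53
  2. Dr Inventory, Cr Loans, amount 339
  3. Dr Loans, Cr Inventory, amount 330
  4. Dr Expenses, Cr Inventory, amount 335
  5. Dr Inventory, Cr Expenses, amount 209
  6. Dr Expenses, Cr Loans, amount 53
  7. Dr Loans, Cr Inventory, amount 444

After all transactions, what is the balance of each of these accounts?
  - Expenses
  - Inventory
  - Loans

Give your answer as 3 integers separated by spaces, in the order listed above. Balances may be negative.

After txn 1 (Dr Inventory, Cr Expenses, amount 53): Expenses=-53 Inventory=53
After txn 2 (Dr Inventory, Cr Loans, amount 339): Expenses=-53 Inventory=392 Loans=-339
After txn 3 (Dr Loans, Cr Inventory, amount 330): Expenses=-53 Inventory=62 Loans=-9
After txn 4 (Dr Expenses, Cr Inventory, amount 335): Expenses=282 Inventory=-273 Loans=-9
After txn 5 (Dr Inventory, Cr Expenses, amount 209): Expenses=73 Inventory=-64 Loans=-9
After txn 6 (Dr Expenses, Cr Loans, amount 53): Expenses=126 Inventory=-64 Loans=-62
After txn 7 (Dr Loans, Cr Inventory, amount 444): Expenses=126 Inventory=-508 Loans=382

Answer: 126 -508 382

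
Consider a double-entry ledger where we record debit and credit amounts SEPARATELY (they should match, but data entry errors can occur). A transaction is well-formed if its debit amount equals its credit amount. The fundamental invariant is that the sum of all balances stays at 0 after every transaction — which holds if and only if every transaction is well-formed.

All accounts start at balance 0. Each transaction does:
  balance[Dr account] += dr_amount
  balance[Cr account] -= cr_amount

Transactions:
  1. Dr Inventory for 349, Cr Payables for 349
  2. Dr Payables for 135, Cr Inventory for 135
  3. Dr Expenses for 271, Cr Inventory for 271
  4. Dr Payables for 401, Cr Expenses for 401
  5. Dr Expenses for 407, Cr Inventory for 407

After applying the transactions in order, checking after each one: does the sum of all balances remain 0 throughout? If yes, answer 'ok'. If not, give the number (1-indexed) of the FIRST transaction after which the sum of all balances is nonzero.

After txn 1: dr=349 cr=349 sum_balances=0
After txn 2: dr=135 cr=135 sum_balances=0
After txn 3: dr=271 cr=271 sum_balances=0
After txn 4: dr=401 cr=401 sum_balances=0
After txn 5: dr=407 cr=407 sum_balances=0

Answer: ok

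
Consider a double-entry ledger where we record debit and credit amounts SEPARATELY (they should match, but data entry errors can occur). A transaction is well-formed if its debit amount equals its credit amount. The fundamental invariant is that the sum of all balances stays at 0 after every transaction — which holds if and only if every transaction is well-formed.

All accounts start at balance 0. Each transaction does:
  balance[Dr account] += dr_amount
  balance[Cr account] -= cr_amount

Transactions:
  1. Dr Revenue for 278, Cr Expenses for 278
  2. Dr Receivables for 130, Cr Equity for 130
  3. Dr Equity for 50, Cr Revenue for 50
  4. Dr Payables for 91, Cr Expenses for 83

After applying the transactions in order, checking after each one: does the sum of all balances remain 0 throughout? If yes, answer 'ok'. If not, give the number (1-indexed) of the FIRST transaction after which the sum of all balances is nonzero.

After txn 1: dr=278 cr=278 sum_balances=0
After txn 2: dr=130 cr=130 sum_balances=0
After txn 3: dr=50 cr=50 sum_balances=0
After txn 4: dr=91 cr=83 sum_balances=8

Answer: 4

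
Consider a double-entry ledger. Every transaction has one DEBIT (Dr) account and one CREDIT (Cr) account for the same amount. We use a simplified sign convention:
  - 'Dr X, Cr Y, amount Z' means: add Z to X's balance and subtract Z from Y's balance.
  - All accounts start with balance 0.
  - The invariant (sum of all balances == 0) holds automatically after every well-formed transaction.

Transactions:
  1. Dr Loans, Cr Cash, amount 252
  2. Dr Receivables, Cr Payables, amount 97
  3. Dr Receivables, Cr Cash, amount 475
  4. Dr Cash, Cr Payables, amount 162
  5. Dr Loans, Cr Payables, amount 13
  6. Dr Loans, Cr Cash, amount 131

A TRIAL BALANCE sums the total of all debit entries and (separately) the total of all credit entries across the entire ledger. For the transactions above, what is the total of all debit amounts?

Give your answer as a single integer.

Txn 1: debit+=252
Txn 2: debit+=97
Txn 3: debit+=475
Txn 4: debit+=162
Txn 5: debit+=13
Txn 6: debit+=131
Total debits = 1130

Answer: 1130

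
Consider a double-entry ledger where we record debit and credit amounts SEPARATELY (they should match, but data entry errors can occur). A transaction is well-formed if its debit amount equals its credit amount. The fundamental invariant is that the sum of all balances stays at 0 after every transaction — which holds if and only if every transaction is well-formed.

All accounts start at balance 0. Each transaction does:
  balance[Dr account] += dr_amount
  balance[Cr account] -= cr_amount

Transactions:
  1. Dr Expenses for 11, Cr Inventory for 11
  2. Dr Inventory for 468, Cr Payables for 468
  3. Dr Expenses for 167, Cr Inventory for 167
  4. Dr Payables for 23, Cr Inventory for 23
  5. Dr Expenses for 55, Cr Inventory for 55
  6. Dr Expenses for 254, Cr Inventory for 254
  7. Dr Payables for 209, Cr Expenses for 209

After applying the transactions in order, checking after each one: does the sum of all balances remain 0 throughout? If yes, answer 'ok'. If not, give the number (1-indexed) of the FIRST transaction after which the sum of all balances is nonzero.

After txn 1: dr=11 cr=11 sum_balances=0
After txn 2: dr=468 cr=468 sum_balances=0
After txn 3: dr=167 cr=167 sum_balances=0
After txn 4: dr=23 cr=23 sum_balances=0
After txn 5: dr=55 cr=55 sum_balances=0
After txn 6: dr=254 cr=254 sum_balances=0
After txn 7: dr=209 cr=209 sum_balances=0

Answer: ok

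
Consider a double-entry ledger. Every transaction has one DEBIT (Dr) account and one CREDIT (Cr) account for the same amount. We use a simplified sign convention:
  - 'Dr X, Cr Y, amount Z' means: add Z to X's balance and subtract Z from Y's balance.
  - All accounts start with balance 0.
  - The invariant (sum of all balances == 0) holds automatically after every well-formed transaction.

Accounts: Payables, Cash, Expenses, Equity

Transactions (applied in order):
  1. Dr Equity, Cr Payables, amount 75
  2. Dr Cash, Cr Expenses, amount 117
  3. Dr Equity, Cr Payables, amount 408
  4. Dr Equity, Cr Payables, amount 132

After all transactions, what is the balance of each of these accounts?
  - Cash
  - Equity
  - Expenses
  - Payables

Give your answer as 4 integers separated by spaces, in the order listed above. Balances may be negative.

Answer: 117 615 -117 -615

Derivation:
After txn 1 (Dr Equity, Cr Payables, amount 75): Equity=75 Payables=-75
After txn 2 (Dr Cash, Cr Expenses, amount 117): Cash=117 Equity=75 Expenses=-117 Payables=-75
After txn 3 (Dr Equity, Cr Payables, amount 408): Cash=117 Equity=483 Expenses=-117 Payables=-483
After txn 4 (Dr Equity, Cr Payables, amount 132): Cash=117 Equity=615 Expenses=-117 Payables=-615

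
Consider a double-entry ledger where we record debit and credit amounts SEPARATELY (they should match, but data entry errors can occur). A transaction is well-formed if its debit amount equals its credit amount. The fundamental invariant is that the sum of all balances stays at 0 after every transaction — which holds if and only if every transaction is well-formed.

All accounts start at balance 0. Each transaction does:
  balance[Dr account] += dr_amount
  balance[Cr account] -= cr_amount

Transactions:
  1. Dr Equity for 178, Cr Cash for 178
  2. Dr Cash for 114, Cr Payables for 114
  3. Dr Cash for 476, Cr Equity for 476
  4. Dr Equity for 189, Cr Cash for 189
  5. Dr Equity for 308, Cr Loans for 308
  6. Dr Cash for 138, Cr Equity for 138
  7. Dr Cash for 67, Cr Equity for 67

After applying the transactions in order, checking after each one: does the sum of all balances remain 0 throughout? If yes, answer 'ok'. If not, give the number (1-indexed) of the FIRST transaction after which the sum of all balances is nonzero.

Answer: ok

Derivation:
After txn 1: dr=178 cr=178 sum_balances=0
After txn 2: dr=114 cr=114 sum_balances=0
After txn 3: dr=476 cr=476 sum_balances=0
After txn 4: dr=189 cr=189 sum_balances=0
After txn 5: dr=308 cr=308 sum_balances=0
After txn 6: dr=138 cr=138 sum_balances=0
After txn 7: dr=67 cr=67 sum_balances=0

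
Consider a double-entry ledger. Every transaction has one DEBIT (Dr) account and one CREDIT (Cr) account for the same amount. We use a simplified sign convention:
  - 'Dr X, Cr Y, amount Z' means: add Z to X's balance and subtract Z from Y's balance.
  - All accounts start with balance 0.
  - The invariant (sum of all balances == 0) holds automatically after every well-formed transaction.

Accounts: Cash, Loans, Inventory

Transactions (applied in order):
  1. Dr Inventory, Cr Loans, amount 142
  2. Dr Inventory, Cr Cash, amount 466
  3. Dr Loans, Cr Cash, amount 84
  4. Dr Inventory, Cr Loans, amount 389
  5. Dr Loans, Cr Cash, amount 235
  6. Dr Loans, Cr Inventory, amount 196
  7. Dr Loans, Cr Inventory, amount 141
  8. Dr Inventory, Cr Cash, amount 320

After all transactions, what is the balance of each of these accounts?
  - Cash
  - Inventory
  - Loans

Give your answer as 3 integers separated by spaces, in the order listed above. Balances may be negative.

Answer: -1105 980 125

Derivation:
After txn 1 (Dr Inventory, Cr Loans, amount 142): Inventory=142 Loans=-142
After txn 2 (Dr Inventory, Cr Cash, amount 466): Cash=-466 Inventory=608 Loans=-142
After txn 3 (Dr Loans, Cr Cash, amount 84): Cash=-550 Inventory=608 Loans=-58
After txn 4 (Dr Inventory, Cr Loans, amount 389): Cash=-550 Inventory=997 Loans=-447
After txn 5 (Dr Loans, Cr Cash, amount 235): Cash=-785 Inventory=997 Loans=-212
After txn 6 (Dr Loans, Cr Inventory, amount 196): Cash=-785 Inventory=801 Loans=-16
After txn 7 (Dr Loans, Cr Inventory, amount 141): Cash=-785 Inventory=660 Loans=125
After txn 8 (Dr Inventory, Cr Cash, amount 320): Cash=-1105 Inventory=980 Loans=125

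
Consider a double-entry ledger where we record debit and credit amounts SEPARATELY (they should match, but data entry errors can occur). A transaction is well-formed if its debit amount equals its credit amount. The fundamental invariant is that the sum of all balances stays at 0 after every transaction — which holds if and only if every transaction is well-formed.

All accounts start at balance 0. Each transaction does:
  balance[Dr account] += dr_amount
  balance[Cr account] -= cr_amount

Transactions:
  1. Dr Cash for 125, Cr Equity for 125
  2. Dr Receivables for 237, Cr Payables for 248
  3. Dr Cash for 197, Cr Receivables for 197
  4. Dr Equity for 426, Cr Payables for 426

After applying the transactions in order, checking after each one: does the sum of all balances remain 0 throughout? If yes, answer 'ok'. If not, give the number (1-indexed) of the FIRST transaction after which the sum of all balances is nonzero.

After txn 1: dr=125 cr=125 sum_balances=0
After txn 2: dr=237 cr=248 sum_balances=-11
After txn 3: dr=197 cr=197 sum_balances=-11
After txn 4: dr=426 cr=426 sum_balances=-11

Answer: 2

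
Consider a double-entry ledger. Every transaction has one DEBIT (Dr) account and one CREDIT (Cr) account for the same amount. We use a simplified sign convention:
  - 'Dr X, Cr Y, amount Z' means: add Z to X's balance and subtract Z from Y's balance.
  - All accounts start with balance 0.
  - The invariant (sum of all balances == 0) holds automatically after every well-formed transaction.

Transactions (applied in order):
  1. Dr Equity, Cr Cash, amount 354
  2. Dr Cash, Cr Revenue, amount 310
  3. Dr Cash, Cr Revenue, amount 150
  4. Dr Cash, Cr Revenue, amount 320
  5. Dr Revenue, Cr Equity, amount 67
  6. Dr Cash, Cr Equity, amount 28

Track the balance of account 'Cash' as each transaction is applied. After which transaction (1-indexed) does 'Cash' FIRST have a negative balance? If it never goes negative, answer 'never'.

After txn 1: Cash=-354

Answer: 1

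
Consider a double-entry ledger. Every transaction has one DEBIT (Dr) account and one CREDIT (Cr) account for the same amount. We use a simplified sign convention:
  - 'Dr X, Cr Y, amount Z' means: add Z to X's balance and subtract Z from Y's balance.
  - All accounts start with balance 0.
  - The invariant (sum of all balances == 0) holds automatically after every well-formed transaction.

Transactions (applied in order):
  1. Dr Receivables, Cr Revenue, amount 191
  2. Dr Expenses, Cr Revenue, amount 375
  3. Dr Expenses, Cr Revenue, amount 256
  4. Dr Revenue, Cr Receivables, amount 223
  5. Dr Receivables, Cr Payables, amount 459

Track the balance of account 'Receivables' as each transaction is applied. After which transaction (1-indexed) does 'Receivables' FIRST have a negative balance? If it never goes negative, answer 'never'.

After txn 1: Receivables=191
After txn 2: Receivables=191
After txn 3: Receivables=191
After txn 4: Receivables=-32

Answer: 4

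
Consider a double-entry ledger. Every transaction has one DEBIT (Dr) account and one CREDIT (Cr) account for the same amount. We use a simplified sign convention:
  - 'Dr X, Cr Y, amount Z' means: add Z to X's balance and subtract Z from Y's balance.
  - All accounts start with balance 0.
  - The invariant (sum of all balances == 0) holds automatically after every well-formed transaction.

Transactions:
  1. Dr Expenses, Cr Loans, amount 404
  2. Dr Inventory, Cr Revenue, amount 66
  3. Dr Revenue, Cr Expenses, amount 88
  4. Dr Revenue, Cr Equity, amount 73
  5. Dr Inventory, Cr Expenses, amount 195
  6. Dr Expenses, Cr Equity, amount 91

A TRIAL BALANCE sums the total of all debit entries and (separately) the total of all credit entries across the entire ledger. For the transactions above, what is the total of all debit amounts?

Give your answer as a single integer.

Answer: 917

Derivation:
Txn 1: debit+=404
Txn 2: debit+=66
Txn 3: debit+=88
Txn 4: debit+=73
Txn 5: debit+=195
Txn 6: debit+=91
Total debits = 917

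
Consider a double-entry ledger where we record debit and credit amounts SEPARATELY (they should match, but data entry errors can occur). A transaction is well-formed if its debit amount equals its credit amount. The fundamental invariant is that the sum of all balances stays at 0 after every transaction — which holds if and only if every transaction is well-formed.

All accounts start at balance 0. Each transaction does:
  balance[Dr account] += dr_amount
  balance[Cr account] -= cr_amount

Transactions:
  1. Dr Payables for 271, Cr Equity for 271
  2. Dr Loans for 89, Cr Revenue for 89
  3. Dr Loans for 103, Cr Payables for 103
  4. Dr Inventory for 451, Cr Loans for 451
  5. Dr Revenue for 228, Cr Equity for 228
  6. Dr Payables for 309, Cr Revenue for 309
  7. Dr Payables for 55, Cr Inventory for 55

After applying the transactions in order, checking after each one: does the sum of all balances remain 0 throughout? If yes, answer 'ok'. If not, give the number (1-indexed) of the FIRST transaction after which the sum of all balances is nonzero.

Answer: ok

Derivation:
After txn 1: dr=271 cr=271 sum_balances=0
After txn 2: dr=89 cr=89 sum_balances=0
After txn 3: dr=103 cr=103 sum_balances=0
After txn 4: dr=451 cr=451 sum_balances=0
After txn 5: dr=228 cr=228 sum_balances=0
After txn 6: dr=309 cr=309 sum_balances=0
After txn 7: dr=55 cr=55 sum_balances=0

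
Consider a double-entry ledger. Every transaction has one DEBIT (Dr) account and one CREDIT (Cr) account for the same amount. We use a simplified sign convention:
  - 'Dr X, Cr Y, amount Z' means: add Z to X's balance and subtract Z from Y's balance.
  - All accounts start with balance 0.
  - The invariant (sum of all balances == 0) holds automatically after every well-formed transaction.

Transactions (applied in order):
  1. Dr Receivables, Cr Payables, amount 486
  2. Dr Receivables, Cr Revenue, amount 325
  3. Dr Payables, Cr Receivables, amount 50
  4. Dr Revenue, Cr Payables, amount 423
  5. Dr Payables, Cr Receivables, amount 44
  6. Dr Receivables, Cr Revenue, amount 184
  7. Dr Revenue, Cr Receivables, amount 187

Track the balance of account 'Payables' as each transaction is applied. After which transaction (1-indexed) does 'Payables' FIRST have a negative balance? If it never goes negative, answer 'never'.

After txn 1: Payables=-486

Answer: 1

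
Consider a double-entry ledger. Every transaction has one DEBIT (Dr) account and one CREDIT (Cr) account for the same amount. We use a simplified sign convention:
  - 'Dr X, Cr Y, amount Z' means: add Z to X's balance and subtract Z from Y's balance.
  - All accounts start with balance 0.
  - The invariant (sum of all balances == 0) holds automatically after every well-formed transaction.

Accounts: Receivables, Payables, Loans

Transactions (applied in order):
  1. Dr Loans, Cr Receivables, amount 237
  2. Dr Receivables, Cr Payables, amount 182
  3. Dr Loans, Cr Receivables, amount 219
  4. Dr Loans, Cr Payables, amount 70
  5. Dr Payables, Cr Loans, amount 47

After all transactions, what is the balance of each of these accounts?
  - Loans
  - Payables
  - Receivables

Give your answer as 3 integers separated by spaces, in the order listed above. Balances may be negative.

Answer: 479 -205 -274

Derivation:
After txn 1 (Dr Loans, Cr Receivables, amount 237): Loans=237 Receivables=-237
After txn 2 (Dr Receivables, Cr Payables, amount 182): Loans=237 Payables=-182 Receivables=-55
After txn 3 (Dr Loans, Cr Receivables, amount 219): Loans=456 Payables=-182 Receivables=-274
After txn 4 (Dr Loans, Cr Payables, amount 70): Loans=526 Payables=-252 Receivables=-274
After txn 5 (Dr Payables, Cr Loans, amount 47): Loans=479 Payables=-205 Receivables=-274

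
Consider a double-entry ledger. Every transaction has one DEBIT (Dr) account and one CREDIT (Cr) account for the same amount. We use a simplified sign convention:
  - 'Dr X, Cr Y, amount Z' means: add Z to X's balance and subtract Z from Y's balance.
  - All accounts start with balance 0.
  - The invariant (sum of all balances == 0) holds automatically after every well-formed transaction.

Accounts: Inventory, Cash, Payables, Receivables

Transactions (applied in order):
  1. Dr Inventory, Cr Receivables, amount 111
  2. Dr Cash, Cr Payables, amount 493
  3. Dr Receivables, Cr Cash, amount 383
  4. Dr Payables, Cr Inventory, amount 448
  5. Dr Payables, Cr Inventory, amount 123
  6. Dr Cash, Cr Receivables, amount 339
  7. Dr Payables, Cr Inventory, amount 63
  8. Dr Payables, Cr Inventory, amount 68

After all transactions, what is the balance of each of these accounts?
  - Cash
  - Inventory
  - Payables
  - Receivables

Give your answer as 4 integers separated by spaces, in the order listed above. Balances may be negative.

Answer: 449 -591 209 -67

Derivation:
After txn 1 (Dr Inventory, Cr Receivables, amount 111): Inventory=111 Receivables=-111
After txn 2 (Dr Cash, Cr Payables, amount 493): Cash=493 Inventory=111 Payables=-493 Receivables=-111
After txn 3 (Dr Receivables, Cr Cash, amount 383): Cash=110 Inventory=111 Payables=-493 Receivables=272
After txn 4 (Dr Payables, Cr Inventory, amount 448): Cash=110 Inventory=-337 Payables=-45 Receivables=272
After txn 5 (Dr Payables, Cr Inventory, amount 123): Cash=110 Inventory=-460 Payables=78 Receivables=272
After txn 6 (Dr Cash, Cr Receivables, amount 339): Cash=449 Inventory=-460 Payables=78 Receivables=-67
After txn 7 (Dr Payables, Cr Inventory, amount 63): Cash=449 Inventory=-523 Payables=141 Receivables=-67
After txn 8 (Dr Payables, Cr Inventory, amount 68): Cash=449 Inventory=-591 Payables=209 Receivables=-67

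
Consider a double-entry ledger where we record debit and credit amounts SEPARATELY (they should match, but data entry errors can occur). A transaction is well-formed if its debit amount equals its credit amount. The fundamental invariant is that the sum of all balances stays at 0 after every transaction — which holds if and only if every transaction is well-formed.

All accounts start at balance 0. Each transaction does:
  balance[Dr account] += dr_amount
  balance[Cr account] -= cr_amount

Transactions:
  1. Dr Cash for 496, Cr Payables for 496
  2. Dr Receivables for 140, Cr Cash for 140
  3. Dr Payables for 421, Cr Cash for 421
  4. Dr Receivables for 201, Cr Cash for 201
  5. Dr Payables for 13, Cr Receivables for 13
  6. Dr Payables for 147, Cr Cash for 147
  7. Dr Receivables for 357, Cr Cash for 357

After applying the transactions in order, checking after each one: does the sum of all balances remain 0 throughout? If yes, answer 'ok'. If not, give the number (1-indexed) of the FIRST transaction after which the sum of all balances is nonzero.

Answer: ok

Derivation:
After txn 1: dr=496 cr=496 sum_balances=0
After txn 2: dr=140 cr=140 sum_balances=0
After txn 3: dr=421 cr=421 sum_balances=0
After txn 4: dr=201 cr=201 sum_balances=0
After txn 5: dr=13 cr=13 sum_balances=0
After txn 6: dr=147 cr=147 sum_balances=0
After txn 7: dr=357 cr=357 sum_balances=0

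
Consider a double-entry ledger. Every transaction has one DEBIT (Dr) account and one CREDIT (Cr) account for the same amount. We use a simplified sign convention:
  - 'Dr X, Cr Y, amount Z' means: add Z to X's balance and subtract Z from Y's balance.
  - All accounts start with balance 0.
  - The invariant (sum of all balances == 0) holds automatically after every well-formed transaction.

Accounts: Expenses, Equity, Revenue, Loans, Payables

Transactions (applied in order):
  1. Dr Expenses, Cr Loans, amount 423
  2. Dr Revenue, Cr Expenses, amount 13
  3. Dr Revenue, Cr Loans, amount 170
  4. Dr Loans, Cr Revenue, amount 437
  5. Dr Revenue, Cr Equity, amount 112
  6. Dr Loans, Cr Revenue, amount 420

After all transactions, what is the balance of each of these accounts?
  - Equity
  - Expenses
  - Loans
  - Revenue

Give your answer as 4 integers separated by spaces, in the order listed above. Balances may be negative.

After txn 1 (Dr Expenses, Cr Loans, amount 423): Expenses=423 Loans=-423
After txn 2 (Dr Revenue, Cr Expenses, amount 13): Expenses=410 Loans=-423 Revenue=13
After txn 3 (Dr Revenue, Cr Loans, amount 170): Expenses=410 Loans=-593 Revenue=183
After txn 4 (Dr Loans, Cr Revenue, amount 437): Expenses=410 Loans=-156 Revenue=-254
After txn 5 (Dr Revenue, Cr Equity, amount 112): Equity=-112 Expenses=410 Loans=-156 Revenue=-142
After txn 6 (Dr Loans, Cr Revenue, amount 420): Equity=-112 Expenses=410 Loans=264 Revenue=-562

Answer: -112 410 264 -562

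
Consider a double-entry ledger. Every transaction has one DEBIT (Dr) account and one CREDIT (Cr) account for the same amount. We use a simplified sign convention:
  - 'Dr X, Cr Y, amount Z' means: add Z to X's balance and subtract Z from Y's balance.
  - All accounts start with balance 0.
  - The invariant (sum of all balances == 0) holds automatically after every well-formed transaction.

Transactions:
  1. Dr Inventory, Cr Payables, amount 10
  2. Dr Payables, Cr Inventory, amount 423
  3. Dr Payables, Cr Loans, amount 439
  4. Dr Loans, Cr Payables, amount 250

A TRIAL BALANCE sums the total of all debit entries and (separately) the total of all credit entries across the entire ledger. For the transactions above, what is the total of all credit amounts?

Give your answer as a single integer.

Txn 1: credit+=10
Txn 2: credit+=423
Txn 3: credit+=439
Txn 4: credit+=250
Total credits = 1122

Answer: 1122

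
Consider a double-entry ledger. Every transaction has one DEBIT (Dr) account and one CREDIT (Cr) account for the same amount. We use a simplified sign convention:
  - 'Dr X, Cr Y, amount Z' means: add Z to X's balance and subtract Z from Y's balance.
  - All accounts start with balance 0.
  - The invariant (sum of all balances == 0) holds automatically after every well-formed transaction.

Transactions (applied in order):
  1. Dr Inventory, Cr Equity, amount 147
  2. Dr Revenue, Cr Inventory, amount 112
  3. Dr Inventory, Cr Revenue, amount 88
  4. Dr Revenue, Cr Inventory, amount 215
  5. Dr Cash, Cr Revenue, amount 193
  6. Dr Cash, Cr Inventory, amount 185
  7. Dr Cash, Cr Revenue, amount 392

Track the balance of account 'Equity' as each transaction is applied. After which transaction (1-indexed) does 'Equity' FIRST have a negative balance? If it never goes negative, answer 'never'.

Answer: 1

Derivation:
After txn 1: Equity=-147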